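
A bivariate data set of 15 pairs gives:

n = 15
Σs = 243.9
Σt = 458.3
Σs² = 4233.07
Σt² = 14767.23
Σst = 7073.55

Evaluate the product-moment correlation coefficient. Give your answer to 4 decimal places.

r = (nΣst − ΣsΣt) / √[(nΣs² − (Σs)²)(nΣt² − (Σt)²)]
Numerator: 15×7073.55 − 243.9×458.3 = -5676.12
Denominator: √[(63496.05 − 59487.21)(221508.45 − 210038.89)] = √[4008.84 × 11469.56] = 6780.8282
r = -5676.12 / 6780.8282 ≈ -0.8371

-0.8371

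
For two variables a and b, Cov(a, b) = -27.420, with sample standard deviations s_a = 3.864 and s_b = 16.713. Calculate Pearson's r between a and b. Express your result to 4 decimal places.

r = Cov(a,b) / (s_a · s_b) = -27.420 / (3.864 × 16.713)
  = -27.420 / 64.5790 ≈ -0.4246

-0.4246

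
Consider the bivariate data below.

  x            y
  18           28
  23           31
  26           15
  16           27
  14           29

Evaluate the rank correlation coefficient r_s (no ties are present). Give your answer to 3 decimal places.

Rank x: 3, 4, 5, 2, 1
Rank y: 3, 5, 1, 2, 4
d = rank(x) − rank(y): 0, -1, 4, 0, -3; Σd² = 26
ρ = 1 − 6Σd² / [n(n²−1)] = 1 − 6×26 / (5×24) = 1 − 156/120 ≈ -0.300

-0.300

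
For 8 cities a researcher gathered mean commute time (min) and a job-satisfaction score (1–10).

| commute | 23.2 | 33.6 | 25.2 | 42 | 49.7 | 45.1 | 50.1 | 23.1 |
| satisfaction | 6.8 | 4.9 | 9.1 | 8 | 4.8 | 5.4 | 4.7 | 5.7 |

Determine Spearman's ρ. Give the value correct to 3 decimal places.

Rank commute: 2, 4, 3, 5, 7, 6, 8, 1
Rank satisfaction: 6, 3, 8, 7, 2, 4, 1, 5
d = rank(commute) − rank(satisfaction): -4, 1, -5, -2, 5, 2, 7, -4; Σd² = 140
ρ = 1 − 6Σd² / [n(n²−1)] = 1 − 6×140 / (8×63) = 1 − 840/504 ≈ -0.667

-0.667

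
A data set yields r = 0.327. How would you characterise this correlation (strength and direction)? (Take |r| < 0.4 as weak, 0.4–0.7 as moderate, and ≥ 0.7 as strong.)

r = 0.327 > 0 so the relationship is positive.
|r| = 0.327, which falls in the weak range.

weak positive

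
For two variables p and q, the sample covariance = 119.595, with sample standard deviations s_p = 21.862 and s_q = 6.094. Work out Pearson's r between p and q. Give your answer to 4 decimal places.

0.8977

r = Cov(p,q) / (s_p · s_q) = 119.595 / (21.862 × 6.094)
  = 119.595 / 133.2270 ≈ 0.8977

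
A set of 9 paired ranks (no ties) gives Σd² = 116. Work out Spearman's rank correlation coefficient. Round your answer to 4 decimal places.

ρ = 1 − 6Σd² / [n(n²−1)] = 1 − 6×116 / (9×80)
  = 1 − 696/720 = 1 − 0.96667 ≈ 0.0333

0.0333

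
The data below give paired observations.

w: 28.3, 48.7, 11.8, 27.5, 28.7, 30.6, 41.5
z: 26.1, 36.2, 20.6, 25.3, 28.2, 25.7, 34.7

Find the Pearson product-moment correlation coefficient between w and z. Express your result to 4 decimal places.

n = 7, Σw = 217.1, Σz = 196.8, Σw² = 7550.37, Σz² = 5715.92, Σwz = 6476.21
nΣwz − ΣwΣz = 45333.47 − 42725.28 = 2608.19
nΣw² − (Σw)² = 52852.59 − 47132.41 = 5720.18; nΣz² − (Σz)² = 40011.44 − 38730.24 = 1281.2
r = 2608.19 / √(5720.18 × 1281.2) = 2608.19 / 2707.1562 ≈ 0.9634

0.9634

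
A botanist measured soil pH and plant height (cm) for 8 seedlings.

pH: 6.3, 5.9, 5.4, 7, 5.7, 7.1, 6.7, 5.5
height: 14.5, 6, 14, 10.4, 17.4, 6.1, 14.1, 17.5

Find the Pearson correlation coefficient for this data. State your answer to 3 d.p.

-0.541

n = 8, Σx = 49.6, Σy = 100, Σx² = 310.7, Σy² = 1395.44, Σxy = 608.36
nΣxy − ΣxΣy = 4866.88 − 4960 = -93.12
nΣx² − (Σx)² = 2485.6 − 2460.16 = 25.44; nΣy² − (Σy)² = 11163.52 − 10000 = 1163.52
r = -93.12 / √(25.44 × 1163.52) = -93.12 / 172.0464 ≈ -0.541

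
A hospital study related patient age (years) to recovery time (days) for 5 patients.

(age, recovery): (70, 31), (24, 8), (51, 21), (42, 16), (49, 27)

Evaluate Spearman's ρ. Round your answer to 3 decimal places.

0.900

Rank age: 5, 1, 4, 2, 3
Rank recovery: 5, 1, 3, 2, 4
d = rank(age) − rank(recovery): 0, 0, 1, 0, -1; Σd² = 2
ρ = 1 − 6Σd² / [n(n²−1)] = 1 − 6×2 / (5×24) = 1 − 12/120 ≈ 0.900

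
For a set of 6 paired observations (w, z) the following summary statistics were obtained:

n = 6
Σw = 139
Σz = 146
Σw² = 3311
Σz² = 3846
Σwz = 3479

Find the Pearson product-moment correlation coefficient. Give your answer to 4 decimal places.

0.5922

r = (nΣwz − ΣwΣz) / √[(nΣw² − (Σw)²)(nΣz² − (Σz)²)]
Numerator: 6×3479 − 139×146 = 580
Denominator: √[(19866 − 19321)(23076 − 21316)] = √[545 × 1760] = 979.3876
r = 580 / 979.3876 ≈ 0.5922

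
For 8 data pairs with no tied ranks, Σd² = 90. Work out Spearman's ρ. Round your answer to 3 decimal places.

-0.071

ρ = 1 − 6Σd² / [n(n²−1)] = 1 − 6×90 / (8×63)
  = 1 − 540/504 = 1 − 1.0714 ≈ -0.071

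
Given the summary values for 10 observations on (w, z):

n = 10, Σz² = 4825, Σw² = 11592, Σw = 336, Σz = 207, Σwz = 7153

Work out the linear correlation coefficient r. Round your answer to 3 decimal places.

r = (nΣwz − ΣwΣz) / √[(nΣw² − (Σw)²)(nΣz² − (Σz)²)]
Numerator: 10×7153 − 336×207 = 1978
Denominator: √[(115920 − 112896)(48250 − 42849)] = √[3024 × 5401] = 4041.3641
r = 1978 / 4041.3641 ≈ 0.489

0.489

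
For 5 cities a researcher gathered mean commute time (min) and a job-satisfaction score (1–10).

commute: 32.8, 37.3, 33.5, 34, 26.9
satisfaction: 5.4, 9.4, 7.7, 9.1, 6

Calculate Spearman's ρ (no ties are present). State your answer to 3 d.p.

0.900

Rank commute: 2, 5, 3, 4, 1
Rank satisfaction: 1, 5, 3, 4, 2
d = rank(commute) − rank(satisfaction): 1, 0, 0, 0, -1; Σd² = 2
ρ = 1 − 6Σd² / [n(n²−1)] = 1 − 6×2 / (5×24) = 1 − 12/120 ≈ 0.900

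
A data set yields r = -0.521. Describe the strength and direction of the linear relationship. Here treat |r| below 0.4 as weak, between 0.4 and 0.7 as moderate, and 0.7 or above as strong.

r = -0.521 < 0 so the relationship is negative.
|r| = 0.521, which falls in the moderate range.

moderate negative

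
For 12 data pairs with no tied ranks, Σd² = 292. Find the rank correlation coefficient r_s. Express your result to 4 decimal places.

-0.0210

ρ = 1 − 6Σd² / [n(n²−1)] = 1 − 6×292 / (12×143)
  = 1 − 1752/1716 = 1 − 1.02098 ≈ -0.0210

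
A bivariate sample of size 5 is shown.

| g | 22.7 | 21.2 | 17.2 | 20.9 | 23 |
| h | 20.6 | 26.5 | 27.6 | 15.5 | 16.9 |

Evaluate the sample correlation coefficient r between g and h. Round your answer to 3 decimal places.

n = 5, Σg = 105, Σh = 107.1, Σg² = 2226.38, Σh² = 2414.23, Σgh = 2216.79
nΣgh − ΣgΣh = 11083.95 − 11245.5 = -161.55
nΣg² − (Σg)² = 11131.9 − 11025 = 106.9; nΣh² − (Σh)² = 12071.15 − 11470.41 = 600.74
r = -161.55 / √(106.9 × 600.74) = -161.55 / 253.4149 ≈ -0.637

-0.637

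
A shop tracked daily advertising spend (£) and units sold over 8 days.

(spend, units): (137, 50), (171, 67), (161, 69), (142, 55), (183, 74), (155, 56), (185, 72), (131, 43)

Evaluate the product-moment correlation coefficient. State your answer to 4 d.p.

0.9523

n = 8, Σx = 1265, Σy = 486, Σx² = 202995, Σy² = 30420, Σxy = 78401
nΣxy − ΣxΣy = 627208 − 614790 = 12418
nΣx² − (Σx)² = 1623960 − 1600225 = 23735; nΣy² − (Σy)² = 243360 − 236196 = 7164
r = 12418 / √(23735 × 7164) = 12418 / 13039.8443 ≈ 0.9523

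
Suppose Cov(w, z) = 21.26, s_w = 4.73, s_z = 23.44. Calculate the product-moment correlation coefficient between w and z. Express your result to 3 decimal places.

0.192

r = Cov(w,z) / (s_w · s_z) = 21.26 / (4.73 × 23.44)
  = 21.26 / 110.8712 ≈ 0.192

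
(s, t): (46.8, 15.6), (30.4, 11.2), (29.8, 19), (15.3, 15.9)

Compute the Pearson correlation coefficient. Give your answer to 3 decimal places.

n = 4, Σs = 122.3, Σt = 61.7, Σs² = 4236.53, Σt² = 982.61, Σst = 1880.03
nΣst − ΣsΣt = 7520.12 − 7545.91 = -25.79
nΣs² − (Σs)² = 16946.12 − 14957.29 = 1988.83; nΣt² − (Σt)² = 3930.44 − 3806.89 = 123.55
r = -25.79 / √(1988.83 × 123.55) = -25.79 / 495.7015 ≈ -0.052

-0.052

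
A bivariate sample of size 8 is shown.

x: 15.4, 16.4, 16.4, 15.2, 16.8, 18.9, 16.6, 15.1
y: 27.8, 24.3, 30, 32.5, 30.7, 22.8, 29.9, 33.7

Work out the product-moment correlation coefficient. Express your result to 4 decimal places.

n = 8, Σx = 130.8, Σy = 231.7, Σx² = 2149.14, Σy² = 6811.61, Σxy = 3764.53
nΣxy − ΣxΣy = 30116.24 − 30306.36 = -190.12
nΣx² − (Σx)² = 17193.12 − 17108.64 = 84.48; nΣy² − (Σy)² = 54492.88 − 53684.89 = 807.99
r = -190.12 / √(84.48 × 807.99) = -190.12 / 261.2642 ≈ -0.7277

-0.7277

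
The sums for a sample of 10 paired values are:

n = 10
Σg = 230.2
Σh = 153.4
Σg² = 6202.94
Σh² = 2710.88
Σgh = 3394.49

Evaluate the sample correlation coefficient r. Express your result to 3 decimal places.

r = (nΣgh − ΣgΣh) / √[(nΣg² − (Σg)²)(nΣh² − (Σh)²)]
Numerator: 10×3394.49 − 230.2×153.4 = -1367.78
Denominator: √[(62029.4 − 52992.04)(27108.8 − 23531.56)] = √[9037.36 × 3577.24] = 5685.8426
r = -1367.78 / 5685.8426 ≈ -0.241

-0.241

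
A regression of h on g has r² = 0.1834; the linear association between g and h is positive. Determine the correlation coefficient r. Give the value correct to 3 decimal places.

0.428

|r| = √0.1834 = 0.428
The association is positive, so r = 0.428.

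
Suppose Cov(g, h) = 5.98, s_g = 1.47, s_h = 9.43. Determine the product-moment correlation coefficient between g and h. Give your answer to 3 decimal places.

r = Cov(g,h) / (s_g · s_h) = 5.98 / (1.47 × 9.43)
  = 5.98 / 13.8621 ≈ 0.431

0.431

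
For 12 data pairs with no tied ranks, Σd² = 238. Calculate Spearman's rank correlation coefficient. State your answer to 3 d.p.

ρ = 1 − 6Σd² / [n(n²−1)] = 1 − 6×238 / (12×143)
  = 1 − 1428/1716 = 1 − 0.8322 ≈ 0.168

0.168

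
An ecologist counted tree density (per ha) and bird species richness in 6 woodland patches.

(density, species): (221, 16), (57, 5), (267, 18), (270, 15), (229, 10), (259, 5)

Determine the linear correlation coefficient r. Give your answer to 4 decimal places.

0.5548

n = 6, Σx = 1303, Σy = 69, Σx² = 315801, Σy² = 955, Σxy = 16262
nΣxy − ΣxΣy = 97572 − 89907 = 7665
nΣx² − (Σx)² = 1894806 − 1697809 = 196997; nΣy² − (Σy)² = 5730 − 4761 = 969
r = 7665 / √(196997 × 969) = 7665 / 13816.2981 ≈ 0.5548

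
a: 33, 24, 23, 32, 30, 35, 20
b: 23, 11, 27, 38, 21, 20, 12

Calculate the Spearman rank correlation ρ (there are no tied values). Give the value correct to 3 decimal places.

Rank a: 6, 3, 2, 5, 4, 7, 1
Rank b: 5, 1, 6, 7, 4, 3, 2
d = rank(a) − rank(b): 1, 2, -4, -2, 0, 4, -1; Σd² = 42
ρ = 1 − 6Σd² / [n(n²−1)] = 1 − 6×42 / (7×48) = 1 − 252/336 ≈ 0.250

0.250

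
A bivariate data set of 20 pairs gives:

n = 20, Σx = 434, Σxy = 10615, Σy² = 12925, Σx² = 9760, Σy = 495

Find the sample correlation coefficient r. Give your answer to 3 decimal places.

r = (nΣxy − ΣxΣy) / √[(nΣx² − (Σx)²)(nΣy² − (Σy)²)]
Numerator: 20×10615 − 434×495 = -2530
Denominator: √[(195200 − 188356)(258500 − 245025)] = √[6844 × 13475] = 9603.2755
r = -2530 / 9603.2755 ≈ -0.263

-0.263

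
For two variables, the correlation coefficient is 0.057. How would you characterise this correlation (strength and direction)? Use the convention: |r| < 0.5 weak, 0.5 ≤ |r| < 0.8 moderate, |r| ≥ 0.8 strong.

r = 0.057 > 0 so the relationship is positive.
|r| = 0.057, which falls in the weak range.

weak positive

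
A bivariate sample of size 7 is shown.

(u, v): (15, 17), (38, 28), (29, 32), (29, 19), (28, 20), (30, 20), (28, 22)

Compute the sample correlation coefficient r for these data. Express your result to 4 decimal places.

0.5798

n = 7, Σu = 197, Σv = 158, Σu² = 5819, Σv² = 3742, Σuv = 4574
nΣuv − ΣuΣv = 32018 − 31126 = 892
nΣu² − (Σu)² = 40733 − 38809 = 1924; nΣv² − (Σv)² = 26194 − 24964 = 1230
r = 892 / √(1924 × 1230) = 892 / 1538.3498 ≈ 0.5798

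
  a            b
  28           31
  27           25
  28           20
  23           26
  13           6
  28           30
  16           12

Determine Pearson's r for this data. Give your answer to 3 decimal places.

0.895

n = 7, Σa = 163, Σb = 150, Σa² = 4035, Σb² = 3742, Σab = 3811
nΣab − ΣaΣb = 26677 − 24450 = 2227
nΣa² − (Σa)² = 28245 − 26569 = 1676; nΣb² − (Σb)² = 26194 − 22500 = 3694
r = 2227 / √(1676 × 3694) = 2227 / 2488.2010 ≈ 0.895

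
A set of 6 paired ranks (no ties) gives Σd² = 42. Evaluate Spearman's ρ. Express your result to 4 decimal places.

-0.2000

ρ = 1 − 6Σd² / [n(n²−1)] = 1 − 6×42 / (6×35)
  = 1 − 252/210 = 1 − 1.20000 ≈ -0.2000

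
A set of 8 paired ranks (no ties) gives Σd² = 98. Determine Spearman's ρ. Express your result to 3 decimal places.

ρ = 1 − 6Σd² / [n(n²−1)] = 1 − 6×98 / (8×63)
  = 1 − 588/504 = 1 − 1.1667 ≈ -0.167

-0.167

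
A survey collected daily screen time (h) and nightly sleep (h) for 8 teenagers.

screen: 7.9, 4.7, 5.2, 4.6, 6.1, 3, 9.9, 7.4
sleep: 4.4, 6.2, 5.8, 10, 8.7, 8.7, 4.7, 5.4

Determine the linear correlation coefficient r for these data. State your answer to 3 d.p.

n = 8, Σx = 48.8, Σy = 53.9, Σx² = 331.68, Σy² = 394.07, Σxy = 305.72
nΣxy − ΣxΣy = 2445.76 − 2630.32 = -184.56
nΣx² − (Σx)² = 2653.44 − 2381.44 = 272; nΣy² − (Σy)² = 3152.56 − 2905.21 = 247.35
r = -184.56 / √(272 × 247.35) = -184.56 / 259.3823 ≈ -0.712

-0.712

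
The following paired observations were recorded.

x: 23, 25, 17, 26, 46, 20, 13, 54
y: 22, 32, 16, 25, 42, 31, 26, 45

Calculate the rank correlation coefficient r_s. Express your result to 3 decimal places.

Rank x: 4, 5, 2, 6, 7, 3, 1, 8
Rank y: 2, 6, 1, 3, 7, 5, 4, 8
d = rank(x) − rank(y): 2, -1, 1, 3, 0, -2, -3, 0; Σd² = 28
ρ = 1 − 6Σd² / [n(n²−1)] = 1 − 6×28 / (8×63) = 1 − 168/504 ≈ 0.667

0.667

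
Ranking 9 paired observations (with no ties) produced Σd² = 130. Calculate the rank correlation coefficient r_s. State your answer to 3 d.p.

-0.083

ρ = 1 − 6Σd² / [n(n²−1)] = 1 − 6×130 / (9×80)
  = 1 − 780/720 = 1 − 1.0833 ≈ -0.083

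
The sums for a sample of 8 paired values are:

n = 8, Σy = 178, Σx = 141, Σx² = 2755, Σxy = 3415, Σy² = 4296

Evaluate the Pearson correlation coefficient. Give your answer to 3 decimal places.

0.923

r = (nΣxy − ΣxΣy) / √[(nΣx² − (Σx)²)(nΣy² − (Σy)²)]
Numerator: 8×3415 − 141×178 = 2222
Denominator: √[(22040 − 19881)(34368 − 31684)] = √[2159 × 2684] = 2407.2299
r = 2222 / 2407.2299 ≈ 0.923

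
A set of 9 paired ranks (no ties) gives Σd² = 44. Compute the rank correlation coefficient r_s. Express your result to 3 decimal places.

0.633

ρ = 1 − 6Σd² / [n(n²−1)] = 1 − 6×44 / (9×80)
  = 1 − 264/720 = 1 − 0.3667 ≈ 0.633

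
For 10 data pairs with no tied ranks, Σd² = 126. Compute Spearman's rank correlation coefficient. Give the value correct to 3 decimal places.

0.236

ρ = 1 − 6Σd² / [n(n²−1)] = 1 − 6×126 / (10×99)
  = 1 − 756/990 = 1 − 0.7636 ≈ 0.236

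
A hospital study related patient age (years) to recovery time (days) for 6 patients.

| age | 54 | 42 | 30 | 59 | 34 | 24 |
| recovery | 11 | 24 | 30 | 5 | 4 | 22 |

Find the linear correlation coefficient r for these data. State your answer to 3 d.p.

n = 6, Σx = 243, Σy = 96, Σx² = 10793, Σy² = 2122, Σxy = 3461
nΣxy − ΣxΣy = 20766 − 23328 = -2562
nΣx² − (Σx)² = 64758 − 59049 = 5709; nΣy² − (Σy)² = 12732 − 9216 = 3516
r = -2562 / √(5709 × 3516) = -2562 / 4480.2728 ≈ -0.572

-0.572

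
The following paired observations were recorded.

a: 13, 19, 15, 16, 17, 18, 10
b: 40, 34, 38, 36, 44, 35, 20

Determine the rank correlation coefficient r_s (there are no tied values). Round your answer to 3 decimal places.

Rank a: 2, 7, 3, 4, 5, 6, 1
Rank b: 6, 2, 5, 4, 7, 3, 1
d = rank(a) − rank(b): -4, 5, -2, 0, -2, 3, 0; Σd² = 58
ρ = 1 − 6Σd² / [n(n²−1)] = 1 − 6×58 / (7×48) = 1 − 348/336 ≈ -0.036

-0.036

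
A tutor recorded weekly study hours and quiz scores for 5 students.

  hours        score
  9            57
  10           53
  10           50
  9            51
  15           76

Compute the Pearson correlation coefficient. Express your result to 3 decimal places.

n = 5, Σx = 53, Σy = 287, Σx² = 587, Σy² = 16935, Σxy = 3142
nΣxy − ΣxΣy = 15710 − 15211 = 499
nΣx² − (Σx)² = 2935 − 2809 = 126; nΣy² − (Σy)² = 84675 − 82369 = 2306
r = 499 / √(126 × 2306) = 499 / 539.0325 ≈ 0.926

0.926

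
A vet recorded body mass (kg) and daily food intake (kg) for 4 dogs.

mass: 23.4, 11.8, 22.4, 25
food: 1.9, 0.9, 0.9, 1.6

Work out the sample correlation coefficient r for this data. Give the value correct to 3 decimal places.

0.637

n = 4, Σx = 82.6, Σy = 5.3, Σx² = 1813.56, Σy² = 7.79, Σxy = 115.24
nΣxy − ΣxΣy = 460.96 − 437.78 = 23.18
nΣx² − (Σx)² = 7254.24 − 6822.76 = 431.48; nΣy² − (Σy)² = 31.16 − 28.09 = 3.07
r = 23.18 / √(431.48 × 3.07) = 23.18 / 36.3957 ≈ 0.637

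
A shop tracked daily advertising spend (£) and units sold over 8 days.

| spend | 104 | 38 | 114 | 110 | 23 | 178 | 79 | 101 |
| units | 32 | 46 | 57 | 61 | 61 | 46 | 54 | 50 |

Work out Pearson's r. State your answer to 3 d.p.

n = 8, Σx = 747, Σy = 407, Σx² = 86011, Σy² = 21363, Σxy = 37191
nΣxy − ΣxΣy = 297528 − 304029 = -6501
nΣx² − (Σx)² = 688088 − 558009 = 130079; nΣy² − (Σy)² = 170904 − 165649 = 5255
r = -6501 / √(130079 × 5255) = -6501 / 26145.0788 ≈ -0.249

-0.249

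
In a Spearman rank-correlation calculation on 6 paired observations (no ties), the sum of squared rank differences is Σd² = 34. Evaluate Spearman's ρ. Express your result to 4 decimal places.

ρ = 1 − 6Σd² / [n(n²−1)] = 1 − 6×34 / (6×35)
  = 1 − 204/210 = 1 − 0.97143 ≈ 0.0286

0.0286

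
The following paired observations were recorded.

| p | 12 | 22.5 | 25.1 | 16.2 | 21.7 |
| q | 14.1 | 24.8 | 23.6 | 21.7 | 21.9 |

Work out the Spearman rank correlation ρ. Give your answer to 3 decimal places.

0.900

Rank p: 1, 4, 5, 2, 3
Rank q: 1, 5, 4, 2, 3
d = rank(p) − rank(q): 0, -1, 1, 0, 0; Σd² = 2
ρ = 1 − 6Σd² / [n(n²−1)] = 1 − 6×2 / (5×24) = 1 − 12/120 ≈ 0.900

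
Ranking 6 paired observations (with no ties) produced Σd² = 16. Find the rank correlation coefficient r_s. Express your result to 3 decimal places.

ρ = 1 − 6Σd² / [n(n²−1)] = 1 − 6×16 / (6×35)
  = 1 − 96/210 = 1 − 0.4571 ≈ 0.543

0.543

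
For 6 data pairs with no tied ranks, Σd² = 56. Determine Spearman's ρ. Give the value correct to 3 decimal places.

ρ = 1 − 6Σd² / [n(n²−1)] = 1 − 6×56 / (6×35)
  = 1 − 336/210 = 1 − 1.6000 ≈ -0.600

-0.600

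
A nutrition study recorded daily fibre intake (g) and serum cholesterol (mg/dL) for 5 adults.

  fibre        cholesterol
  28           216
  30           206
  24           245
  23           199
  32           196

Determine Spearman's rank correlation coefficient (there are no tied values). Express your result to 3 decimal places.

Rank fibre: 3, 4, 2, 1, 5
Rank cholesterol: 4, 3, 5, 2, 1
d = rank(fibre) − rank(cholesterol): -1, 1, -3, -1, 4; Σd² = 28
ρ = 1 − 6Σd² / [n(n²−1)] = 1 − 6×28 / (5×24) = 1 − 168/120 ≈ -0.400

-0.400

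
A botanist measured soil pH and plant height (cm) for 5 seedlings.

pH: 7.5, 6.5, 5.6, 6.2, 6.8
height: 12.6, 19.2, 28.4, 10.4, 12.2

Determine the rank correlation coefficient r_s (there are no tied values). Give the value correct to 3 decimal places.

Rank pH: 5, 3, 1, 2, 4
Rank height: 3, 4, 5, 1, 2
d = rank(pH) − rank(height): 2, -1, -4, 1, 2; Σd² = 26
ρ = 1 − 6Σd² / [n(n²−1)] = 1 − 6×26 / (5×24) = 1 − 156/120 ≈ -0.300

-0.300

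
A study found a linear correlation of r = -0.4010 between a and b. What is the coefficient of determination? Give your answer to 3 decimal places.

0.161

r² = (-0.4010)² = 0.161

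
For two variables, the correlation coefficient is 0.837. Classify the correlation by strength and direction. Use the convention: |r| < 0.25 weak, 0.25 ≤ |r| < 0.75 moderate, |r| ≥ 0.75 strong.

r = 0.837 > 0 so the relationship is positive.
|r| = 0.837, which falls in the strong range.

strong positive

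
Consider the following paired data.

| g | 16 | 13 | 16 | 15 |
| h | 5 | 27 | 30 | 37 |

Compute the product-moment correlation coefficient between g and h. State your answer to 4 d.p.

-0.3241

n = 4, Σg = 60, Σh = 99, Σg² = 906, Σh² = 3023, Σgh = 1466
nΣgh − ΣgΣh = 5864 − 5940 = -76
nΣg² − (Σg)² = 3624 − 3600 = 24; nΣh² − (Σh)² = 12092 − 9801 = 2291
r = -76 / √(24 × 2291) = -76 / 234.4867 ≈ -0.3241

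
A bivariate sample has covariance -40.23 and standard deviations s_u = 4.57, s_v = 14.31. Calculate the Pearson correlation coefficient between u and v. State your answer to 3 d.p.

-0.615

r = Cov(u,v) / (s_u · s_v) = -40.23 / (4.57 × 14.31)
  = -40.23 / 65.3967 ≈ -0.615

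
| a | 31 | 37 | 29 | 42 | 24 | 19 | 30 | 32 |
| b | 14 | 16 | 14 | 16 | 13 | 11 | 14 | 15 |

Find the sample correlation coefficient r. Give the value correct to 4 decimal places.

n = 8, Σa = 244, Σb = 113, Σa² = 7796, Σb² = 1615, Σab = 3525
nΣab − ΣaΣb = 28200 − 27572 = 628
nΣa² − (Σa)² = 62368 − 59536 = 2832; nΣb² − (Σb)² = 12920 − 12769 = 151
r = 628 / √(2832 × 151) = 628 / 653.9358 ≈ 0.9603

0.9603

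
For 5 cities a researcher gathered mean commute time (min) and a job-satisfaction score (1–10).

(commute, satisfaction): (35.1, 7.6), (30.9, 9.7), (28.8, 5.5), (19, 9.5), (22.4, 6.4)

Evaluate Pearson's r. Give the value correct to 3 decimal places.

-0.113

n = 5, Σx = 136.2, Σy = 38.7, Σx² = 3879.02, Σy² = 313.31, Σxy = 1048.75
nΣxy − ΣxΣy = 5243.75 − 5270.94 = -27.19
nΣx² − (Σx)² = 19395.1 − 18550.44 = 844.66; nΣy² − (Σy)² = 1566.55 − 1497.69 = 68.86
r = -27.19 / √(844.66 × 68.86) = -27.19 / 241.1707 ≈ -0.113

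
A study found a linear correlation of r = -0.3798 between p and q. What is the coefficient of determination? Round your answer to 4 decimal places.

r² = (-0.3798)² = 0.1442

0.1442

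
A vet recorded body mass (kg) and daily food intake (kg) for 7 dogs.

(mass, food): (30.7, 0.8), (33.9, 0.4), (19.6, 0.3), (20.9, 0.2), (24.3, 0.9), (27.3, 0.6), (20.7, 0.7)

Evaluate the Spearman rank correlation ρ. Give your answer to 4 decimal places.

0.2857

Rank mass: 6, 7, 1, 3, 4, 5, 2
Rank food: 6, 3, 2, 1, 7, 4, 5
d = rank(mass) − rank(food): 0, 4, -1, 2, -3, 1, -3; Σd² = 40
ρ = 1 − 6Σd² / [n(n²−1)] = 1 − 6×40 / (7×48) = 1 − 240/336 ≈ 0.2857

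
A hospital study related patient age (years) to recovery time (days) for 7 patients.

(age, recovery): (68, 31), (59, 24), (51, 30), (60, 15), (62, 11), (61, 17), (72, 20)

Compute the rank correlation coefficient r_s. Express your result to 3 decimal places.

-0.107

Rank age: 6, 2, 1, 3, 5, 4, 7
Rank recovery: 7, 5, 6, 2, 1, 3, 4
d = rank(age) − rank(recovery): -1, -3, -5, 1, 4, 1, 3; Σd² = 62
ρ = 1 − 6Σd² / [n(n²−1)] = 1 − 6×62 / (7×48) = 1 − 372/336 ≈ -0.107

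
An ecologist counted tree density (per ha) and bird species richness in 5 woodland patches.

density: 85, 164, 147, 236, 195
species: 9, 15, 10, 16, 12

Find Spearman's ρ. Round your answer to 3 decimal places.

0.900

Rank density: 1, 3, 2, 5, 4
Rank species: 1, 4, 2, 5, 3
d = rank(density) − rank(species): 0, -1, 0, 0, 1; Σd² = 2
ρ = 1 − 6Σd² / [n(n²−1)] = 1 − 6×2 / (5×24) = 1 − 12/120 ≈ 0.900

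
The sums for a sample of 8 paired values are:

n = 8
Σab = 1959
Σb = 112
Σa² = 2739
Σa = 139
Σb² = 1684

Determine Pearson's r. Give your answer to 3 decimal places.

0.067

r = (nΣab − ΣaΣb) / √[(nΣa² − (Σa)²)(nΣb² − (Σb)²)]
Numerator: 8×1959 − 139×112 = 104
Denominator: √[(21912 − 19321)(13472 − 12544)] = √[2591 × 928] = 1550.6283
r = 104 / 1550.6283 ≈ 0.067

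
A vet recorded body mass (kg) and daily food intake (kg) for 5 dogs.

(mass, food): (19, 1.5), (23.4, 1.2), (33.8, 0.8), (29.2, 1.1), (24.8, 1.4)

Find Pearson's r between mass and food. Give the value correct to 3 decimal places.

-0.932

n = 5, Σx = 130.2, Σy = 6, Σx² = 3518.68, Σy² = 7.5, Σxy = 150.46
nΣxy − ΣxΣy = 752.3 − 781.2 = -28.9
nΣx² − (Σx)² = 17593.4 − 16952.04 = 641.36; nΣy² − (Σy)² = 37.5 − 36 = 1.5
r = -28.9 / √(641.36 × 1.5) = -28.9 / 31.0168 ≈ -0.932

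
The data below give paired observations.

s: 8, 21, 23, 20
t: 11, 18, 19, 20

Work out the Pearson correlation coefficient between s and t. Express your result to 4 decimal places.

n = 4, Σs = 72, Σt = 68, Σs² = 1434, Σt² = 1206, Σst = 1303
nΣst − ΣsΣt = 5212 − 4896 = 316
nΣs² − (Σs)² = 5736 − 5184 = 552; nΣt² − (Σt)² = 4824 − 4624 = 200
r = 316 / √(552 × 200) = 316 / 332.2650 ≈ 0.9510

0.9510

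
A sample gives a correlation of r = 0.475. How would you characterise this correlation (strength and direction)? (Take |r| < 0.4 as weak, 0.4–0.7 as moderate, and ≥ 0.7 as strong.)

moderate positive

r = 0.475 > 0 so the relationship is positive.
|r| = 0.475, which falls in the moderate range.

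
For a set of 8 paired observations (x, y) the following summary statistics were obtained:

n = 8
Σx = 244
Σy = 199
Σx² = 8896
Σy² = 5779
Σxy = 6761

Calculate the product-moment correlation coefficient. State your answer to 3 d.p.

0.630

r = (nΣxy − ΣxΣy) / √[(nΣx² − (Σx)²)(nΣy² − (Σy)²)]
Numerator: 8×6761 − 244×199 = 5532
Denominator: √[(71168 − 59536)(46232 − 39601)] = √[11632 × 6631] = 8782.4707
r = 5532 / 8782.4707 ≈ 0.630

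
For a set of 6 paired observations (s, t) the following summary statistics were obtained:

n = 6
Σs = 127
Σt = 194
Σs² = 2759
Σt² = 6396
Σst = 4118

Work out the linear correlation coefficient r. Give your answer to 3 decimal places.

0.125

r = (nΣst − ΣsΣt) / √[(nΣs² − (Σs)²)(nΣt² − (Σt)²)]
Numerator: 6×4118 − 127×194 = 70
Denominator: √[(16554 − 16129)(38376 − 37636)] = √[425 × 740] = 560.8030
r = 70 / 560.8030 ≈ 0.125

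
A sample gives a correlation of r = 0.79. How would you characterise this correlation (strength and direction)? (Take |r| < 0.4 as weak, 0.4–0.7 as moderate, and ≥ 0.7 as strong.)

r = 0.79 > 0 so the relationship is positive.
|r| = 0.79, which falls in the strong range.

strong positive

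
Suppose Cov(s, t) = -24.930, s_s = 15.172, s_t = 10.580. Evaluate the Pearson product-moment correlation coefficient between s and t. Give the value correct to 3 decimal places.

r = Cov(s,t) / (s_s · s_t) = -24.930 / (15.172 × 10.580)
  = -24.930 / 160.5198 ≈ -0.155

-0.155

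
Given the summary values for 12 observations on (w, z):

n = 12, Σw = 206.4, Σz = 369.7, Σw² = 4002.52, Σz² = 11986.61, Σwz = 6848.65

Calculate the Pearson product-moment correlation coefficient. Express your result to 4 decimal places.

r = (nΣwz − ΣwΣz) / √[(nΣw² − (Σw)²)(nΣz² − (Σz)²)]
Numerator: 12×6848.65 − 206.4×369.7 = 5877.72
Denominator: √[(48030.24 − 42600.96)(143839.32 − 136678.09)] = √[5429.28 × 7161.23] = 6235.4088
r = 5877.72 / 6235.4088 ≈ 0.9426

0.9426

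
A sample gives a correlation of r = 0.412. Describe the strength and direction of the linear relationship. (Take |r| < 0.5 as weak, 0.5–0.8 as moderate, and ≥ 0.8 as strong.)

r = 0.412 > 0 so the relationship is positive.
|r| = 0.412, which falls in the weak range.

weak positive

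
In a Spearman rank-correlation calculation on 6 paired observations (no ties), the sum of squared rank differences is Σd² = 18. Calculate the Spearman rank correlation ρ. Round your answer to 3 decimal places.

ρ = 1 − 6Σd² / [n(n²−1)] = 1 − 6×18 / (6×35)
  = 1 − 108/210 = 1 − 0.5143 ≈ 0.486

0.486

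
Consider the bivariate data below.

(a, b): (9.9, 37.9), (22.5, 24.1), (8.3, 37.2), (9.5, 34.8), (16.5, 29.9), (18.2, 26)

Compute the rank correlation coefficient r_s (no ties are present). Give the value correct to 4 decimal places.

Rank a: 3, 6, 1, 2, 4, 5
Rank b: 6, 1, 5, 4, 3, 2
d = rank(a) − rank(b): -3, 5, -4, -2, 1, 3; Σd² = 64
ρ = 1 − 6Σd² / [n(n²−1)] = 1 − 6×64 / (6×35) = 1 − 384/210 ≈ -0.8286

-0.8286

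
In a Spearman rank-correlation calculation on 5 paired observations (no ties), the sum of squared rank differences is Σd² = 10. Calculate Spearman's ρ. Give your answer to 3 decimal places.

ρ = 1 − 6Σd² / [n(n²−1)] = 1 − 6×10 / (5×24)
  = 1 − 60/120 = 1 − 0.5000 ≈ 0.500

0.500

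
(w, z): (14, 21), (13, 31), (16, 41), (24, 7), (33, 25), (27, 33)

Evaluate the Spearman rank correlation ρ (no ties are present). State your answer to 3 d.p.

-0.029

Rank w: 2, 1, 3, 4, 6, 5
Rank z: 2, 4, 6, 1, 3, 5
d = rank(w) − rank(z): 0, -3, -3, 3, 3, 0; Σd² = 36
ρ = 1 − 6Σd² / [n(n²−1)] = 1 − 6×36 / (6×35) = 1 − 216/210 ≈ -0.029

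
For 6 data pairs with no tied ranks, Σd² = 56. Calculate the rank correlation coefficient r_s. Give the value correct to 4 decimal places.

ρ = 1 − 6Σd² / [n(n²−1)] = 1 − 6×56 / (6×35)
  = 1 − 336/210 = 1 − 1.60000 ≈ -0.6000

-0.6000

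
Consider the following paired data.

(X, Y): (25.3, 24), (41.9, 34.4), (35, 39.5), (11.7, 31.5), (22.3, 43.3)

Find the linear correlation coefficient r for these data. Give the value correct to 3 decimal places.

0.175

n = 5, ΣX = 136.2, ΣY = 172.7, ΣX² = 4254.88, ΣY² = 6186.75, ΣXY = 4765.2
nΣXY − ΣXΣY = 23826 − 23521.74 = 304.26
nΣX² − (ΣX)² = 21274.4 − 18550.44 = 2723.96; nΣY² − (ΣY)² = 30933.75 − 29825.29 = 1108.46
r = 304.26 / √(2723.96 × 1108.46) = 304.26 / 1737.6423 ≈ 0.175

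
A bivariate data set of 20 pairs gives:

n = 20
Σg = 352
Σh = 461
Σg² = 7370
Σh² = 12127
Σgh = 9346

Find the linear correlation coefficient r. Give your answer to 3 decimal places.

r = (nΣgh − ΣgΣh) / √[(nΣg² − (Σg)²)(nΣh² − (Σh)²)]
Numerator: 20×9346 − 352×461 = 24648
Denominator: √[(147400 − 123904)(242540 − 212521)] = √[23496 × 30019] = 26557.9823
r = 24648 / 26557.9823 ≈ 0.928

0.928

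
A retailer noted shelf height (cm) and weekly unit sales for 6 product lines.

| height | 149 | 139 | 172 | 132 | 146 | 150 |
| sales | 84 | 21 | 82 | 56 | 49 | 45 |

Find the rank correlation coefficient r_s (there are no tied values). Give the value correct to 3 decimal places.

Rank height: 4, 2, 6, 1, 3, 5
Rank sales: 6, 1, 5, 4, 3, 2
d = rank(height) − rank(sales): -2, 1, 1, -3, 0, 3; Σd² = 24
ρ = 1 − 6Σd² / [n(n²−1)] = 1 − 6×24 / (6×35) = 1 − 144/210 ≈ 0.314

0.314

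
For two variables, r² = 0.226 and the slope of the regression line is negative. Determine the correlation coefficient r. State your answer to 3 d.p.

-0.475

|r| = √0.226 = 0.475
The association is negative, so r = −0.475.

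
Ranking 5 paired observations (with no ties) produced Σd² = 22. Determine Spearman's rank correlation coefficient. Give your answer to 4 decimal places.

ρ = 1 − 6Σd² / [n(n²−1)] = 1 − 6×22 / (5×24)
  = 1 − 132/120 = 1 − 1.10000 ≈ -0.1000

-0.1000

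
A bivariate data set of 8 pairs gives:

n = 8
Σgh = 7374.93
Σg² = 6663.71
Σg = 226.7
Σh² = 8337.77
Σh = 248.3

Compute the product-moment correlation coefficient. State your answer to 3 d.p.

r = (nΣgh − ΣgΣh) / √[(nΣg² − (Σg)²)(nΣh² − (Σh)²)]
Numerator: 8×7374.93 − 226.7×248.3 = 2709.83
Denominator: √[(53309.68 − 51392.89)(66702.16 − 61652.89)] = √[1916.79 × 5049.27] = 3111.0111
r = 2709.83 / 3111.0111 ≈ 0.871

0.871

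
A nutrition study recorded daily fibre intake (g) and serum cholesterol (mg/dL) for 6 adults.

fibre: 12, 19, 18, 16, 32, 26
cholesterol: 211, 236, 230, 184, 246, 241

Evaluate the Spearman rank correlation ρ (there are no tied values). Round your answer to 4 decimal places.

Rank fibre: 1, 4, 3, 2, 6, 5
Rank cholesterol: 2, 4, 3, 1, 6, 5
d = rank(fibre) − rank(cholesterol): -1, 0, 0, 1, 0, 0; Σd² = 2
ρ = 1 − 6Σd² / [n(n²−1)] = 1 − 6×2 / (6×35) = 1 − 12/210 ≈ 0.9429

0.9429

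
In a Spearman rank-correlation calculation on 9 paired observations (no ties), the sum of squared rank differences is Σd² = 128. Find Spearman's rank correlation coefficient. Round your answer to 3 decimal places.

-0.067

ρ = 1 − 6Σd² / [n(n²−1)] = 1 − 6×128 / (9×80)
  = 1 − 768/720 = 1 − 1.0667 ≈ -0.067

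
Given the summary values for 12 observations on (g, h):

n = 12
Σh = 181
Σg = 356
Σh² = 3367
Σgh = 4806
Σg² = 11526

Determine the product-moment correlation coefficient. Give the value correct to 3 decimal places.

r = (nΣgh − ΣgΣh) / √[(nΣg² − (Σg)²)(nΣh² − (Σh)²)]
Numerator: 12×4806 − 356×181 = -6764
Denominator: √[(138312 − 126736)(40404 − 32761)] = √[11576 × 7643] = 9406.1346
r = -6764 / 9406.1346 ≈ -0.719

-0.719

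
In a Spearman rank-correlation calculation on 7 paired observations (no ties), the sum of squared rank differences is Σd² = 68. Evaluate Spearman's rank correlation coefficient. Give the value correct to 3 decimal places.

-0.214

ρ = 1 − 6Σd² / [n(n²−1)] = 1 − 6×68 / (7×48)
  = 1 − 408/336 = 1 − 1.2143 ≈ -0.214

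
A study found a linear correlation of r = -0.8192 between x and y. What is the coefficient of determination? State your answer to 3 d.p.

r² = (-0.8192)² = 0.671

0.671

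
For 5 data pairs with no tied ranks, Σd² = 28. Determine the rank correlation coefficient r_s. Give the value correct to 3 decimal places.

ρ = 1 − 6Σd² / [n(n²−1)] = 1 − 6×28 / (5×24)
  = 1 − 168/120 = 1 − 1.4000 ≈ -0.400

-0.400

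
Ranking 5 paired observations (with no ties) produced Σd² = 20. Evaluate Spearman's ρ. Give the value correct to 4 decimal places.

0.0000

ρ = 1 − 6Σd² / [n(n²−1)] = 1 − 6×20 / (5×24)
  = 1 − 120/120 = 1 − 1.00000 ≈ 0.0000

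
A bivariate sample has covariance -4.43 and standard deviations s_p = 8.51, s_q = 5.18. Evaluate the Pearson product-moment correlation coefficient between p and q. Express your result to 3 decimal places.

r = Cov(p,q) / (s_p · s_q) = -4.43 / (8.51 × 5.18)
  = -4.43 / 44.0818 ≈ -0.100

-0.100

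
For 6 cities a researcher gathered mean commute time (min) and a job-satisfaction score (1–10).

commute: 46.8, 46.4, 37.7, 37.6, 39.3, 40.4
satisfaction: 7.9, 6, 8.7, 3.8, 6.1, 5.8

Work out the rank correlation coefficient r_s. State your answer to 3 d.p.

Rank commute: 6, 5, 2, 1, 3, 4
Rank satisfaction: 5, 3, 6, 1, 4, 2
d = rank(commute) − rank(satisfaction): 1, 2, -4, 0, -1, 2; Σd² = 26
ρ = 1 − 6Σd² / [n(n²−1)] = 1 − 6×26 / (6×35) = 1 − 156/210 ≈ 0.257

0.257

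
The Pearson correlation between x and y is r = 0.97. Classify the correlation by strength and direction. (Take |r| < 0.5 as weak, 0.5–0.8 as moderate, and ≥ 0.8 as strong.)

r = 0.97 > 0 so the relationship is positive.
|r| = 0.97, which falls in the strong range.

strong positive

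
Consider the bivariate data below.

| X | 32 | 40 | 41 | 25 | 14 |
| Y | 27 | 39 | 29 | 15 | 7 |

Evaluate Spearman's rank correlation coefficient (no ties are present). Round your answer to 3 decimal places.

0.900

Rank X: 3, 4, 5, 2, 1
Rank Y: 3, 5, 4, 2, 1
d = rank(X) − rank(Y): 0, -1, 1, 0, 0; Σd² = 2
ρ = 1 − 6Σd² / [n(n²−1)] = 1 − 6×2 / (5×24) = 1 − 12/120 ≈ 0.900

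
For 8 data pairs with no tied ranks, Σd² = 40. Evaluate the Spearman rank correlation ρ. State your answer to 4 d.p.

0.5238

ρ = 1 − 6Σd² / [n(n²−1)] = 1 − 6×40 / (8×63)
  = 1 − 240/504 = 1 − 0.47619 ≈ 0.5238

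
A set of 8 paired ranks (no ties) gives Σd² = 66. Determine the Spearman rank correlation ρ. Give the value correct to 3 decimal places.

0.214

ρ = 1 − 6Σd² / [n(n²−1)] = 1 − 6×66 / (8×63)
  = 1 − 396/504 = 1 − 0.7857 ≈ 0.214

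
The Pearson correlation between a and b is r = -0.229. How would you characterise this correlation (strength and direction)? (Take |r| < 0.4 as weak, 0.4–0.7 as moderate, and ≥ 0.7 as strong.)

weak negative

r = -0.229 < 0 so the relationship is negative.
|r| = 0.229, which falls in the weak range.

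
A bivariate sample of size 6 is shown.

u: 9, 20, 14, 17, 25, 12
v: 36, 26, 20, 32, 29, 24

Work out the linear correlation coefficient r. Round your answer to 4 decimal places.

-0.1136

n = 6, Σu = 97, Σv = 167, Σu² = 1735, Σv² = 4813, Σuv = 2681
nΣuv − ΣuΣv = 16086 − 16199 = -113
nΣu² − (Σu)² = 10410 − 9409 = 1001; nΣv² − (Σv)² = 28878 − 27889 = 989
r = -113 / √(1001 × 989) = -113 / 994.9819 ≈ -0.1136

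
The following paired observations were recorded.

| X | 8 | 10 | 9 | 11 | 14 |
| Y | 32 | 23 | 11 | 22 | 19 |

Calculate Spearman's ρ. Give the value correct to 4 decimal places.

-0.4000

Rank X: 1, 3, 2, 4, 5
Rank Y: 5, 4, 1, 3, 2
d = rank(X) − rank(Y): -4, -1, 1, 1, 3; Σd² = 28
ρ = 1 − 6Σd² / [n(n²−1)] = 1 − 6×28 / (5×24) = 1 − 168/120 ≈ -0.4000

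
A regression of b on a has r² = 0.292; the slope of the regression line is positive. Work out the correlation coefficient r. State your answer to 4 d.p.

0.5404

|r| = √0.292 = 0.5404
The association is positive, so r = 0.5404.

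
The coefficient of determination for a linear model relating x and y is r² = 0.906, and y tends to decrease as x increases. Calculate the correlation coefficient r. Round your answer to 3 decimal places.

|r| = √0.906 = 0.952
The association is negative, so r = −0.952.

-0.952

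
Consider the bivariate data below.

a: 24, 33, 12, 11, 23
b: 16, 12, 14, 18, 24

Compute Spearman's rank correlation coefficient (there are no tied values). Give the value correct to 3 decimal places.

-0.500

Rank a: 4, 5, 2, 1, 3
Rank b: 3, 1, 2, 4, 5
d = rank(a) − rank(b): 1, 4, 0, -3, -2; Σd² = 30
ρ = 1 − 6Σd² / [n(n²−1)] = 1 − 6×30 / (5×24) = 1 − 180/120 ≈ -0.500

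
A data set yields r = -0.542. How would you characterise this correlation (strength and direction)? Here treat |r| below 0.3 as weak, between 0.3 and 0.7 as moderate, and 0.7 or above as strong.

moderate negative

r = -0.542 < 0 so the relationship is negative.
|r| = 0.542, which falls in the moderate range.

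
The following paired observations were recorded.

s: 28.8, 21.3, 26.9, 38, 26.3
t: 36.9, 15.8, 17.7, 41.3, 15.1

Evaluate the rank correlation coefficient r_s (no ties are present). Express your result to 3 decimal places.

0.900

Rank s: 4, 1, 3, 5, 2
Rank t: 4, 2, 3, 5, 1
d = rank(s) − rank(t): 0, -1, 0, 0, 1; Σd² = 2
ρ = 1 − 6Σd² / [n(n²−1)] = 1 − 6×2 / (5×24) = 1 − 12/120 ≈ 0.900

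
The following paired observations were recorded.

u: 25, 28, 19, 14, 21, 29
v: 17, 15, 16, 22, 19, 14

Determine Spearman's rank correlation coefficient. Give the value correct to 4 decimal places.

-0.8286

Rank u: 4, 5, 2, 1, 3, 6
Rank v: 4, 2, 3, 6, 5, 1
d = rank(u) − rank(v): 0, 3, -1, -5, -2, 5; Σd² = 64
ρ = 1 − 6Σd² / [n(n²−1)] = 1 − 6×64 / (6×35) = 1 − 384/210 ≈ -0.8286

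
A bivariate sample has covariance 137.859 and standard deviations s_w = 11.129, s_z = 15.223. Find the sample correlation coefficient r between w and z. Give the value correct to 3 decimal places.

r = Cov(w,z) / (s_w · s_z) = 137.859 / (11.129 × 15.223)
  = 137.859 / 169.4168 ≈ 0.814

0.814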